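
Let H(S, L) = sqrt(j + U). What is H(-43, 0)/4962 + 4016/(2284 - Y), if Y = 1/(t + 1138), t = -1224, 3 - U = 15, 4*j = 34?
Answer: 345376/196425 + I*sqrt(14)/9924 ≈ 1.7583 + 0.00037703*I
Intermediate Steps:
j = 17/2 (j = (1/4)*34 = 17/2 ≈ 8.5000)
U = -12 (U = 3 - 1*15 = 3 - 15 = -12)
H(S, L) = I*sqrt(14)/2 (H(S, L) = sqrt(17/2 - 12) = sqrt(-7/2) = I*sqrt(14)/2)
Y = -1/86 (Y = 1/(-1224 + 1138) = 1/(-86) = -1/86 ≈ -0.011628)
H(-43, 0)/4962 + 4016/(2284 - Y) = (I*sqrt(14)/2)/4962 + 4016/(2284 - 1*(-1/86)) = (I*sqrt(14)/2)*(1/4962) + 4016/(2284 + 1/86) = I*sqrt(14)/9924 + 4016/(196425/86) = I*sqrt(14)/9924 + 4016*(86/196425) = I*sqrt(14)/9924 + 345376/196425 = 345376/196425 + I*sqrt(14)/9924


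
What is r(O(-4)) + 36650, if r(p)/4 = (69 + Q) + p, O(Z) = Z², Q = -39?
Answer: 36834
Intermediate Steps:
r(p) = 120 + 4*p (r(p) = 4*((69 - 39) + p) = 4*(30 + p) = 120 + 4*p)
r(O(-4)) + 36650 = (120 + 4*(-4)²) + 36650 = (120 + 4*16) + 36650 = (120 + 64) + 36650 = 184 + 36650 = 36834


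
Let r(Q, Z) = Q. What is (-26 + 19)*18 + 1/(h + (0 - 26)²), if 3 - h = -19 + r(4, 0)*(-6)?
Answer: -90971/722 ≈ -126.00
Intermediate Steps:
h = 46 (h = 3 - (-19 + 4*(-6)) = 3 - (-19 - 24) = 3 - 1*(-43) = 3 + 43 = 46)
(-26 + 19)*18 + 1/(h + (0 - 26)²) = (-26 + 19)*18 + 1/(46 + (0 - 26)²) = -7*18 + 1/(46 + (-26)²) = -126 + 1/(46 + 676) = -126 + 1/722 = -90971/722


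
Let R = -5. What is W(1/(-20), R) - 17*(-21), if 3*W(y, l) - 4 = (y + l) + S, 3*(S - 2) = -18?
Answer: 21319/60 ≈ 355.32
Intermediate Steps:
S = -4 (S = 2 + (⅓)*(-18) = 2 - 6 = -4)
W(y, l) = l/3 + y/3 (W(y, l) = 4/3 + ((y + l) - 4)/3 = 4/3 + ((l + y) - 4)/3 = 4/3 + (-4 + l + y)/3 = 4/3 + (-4/3 + l/3 + y/3) = l/3 + y/3)
W(1/(-20), R) - 17*(-21) = ((⅓)*(-5) + (⅓)/(-20)) - 17*(-21) = (-5/3 + (⅓)*(-1/20)) - 1*(-357) = (-5/3 - 1/60) + 357 = -101/60 + 357 = 21319/60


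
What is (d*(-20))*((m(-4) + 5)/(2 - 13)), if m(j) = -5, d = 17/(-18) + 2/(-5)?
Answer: 0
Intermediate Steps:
d = -121/90 (d = 17*(-1/18) + 2*(-⅕) = -17/18 - ⅖ = -121/90 ≈ -1.3444)
(d*(-20))*((m(-4) + 5)/(2 - 13)) = (-121/90*(-20))*((-5 + 5)/(2 - 13)) = 242*(0/(-11))/9 = 242*(0*(-1/11))/9 = (242/9)*0 = 0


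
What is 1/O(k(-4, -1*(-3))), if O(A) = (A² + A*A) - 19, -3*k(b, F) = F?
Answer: -1/17 ≈ -0.058824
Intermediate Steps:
k(b, F) = -F/3
O(A) = -19 + 2*A² (O(A) = (A² + A²) - 19 = 2*A² - 19 = -19 + 2*A²)
1/O(k(-4, -1*(-3))) = 1/(-19 + 2*(-(-1)*(-3)/3)²) = 1/(-19 + 2*(-⅓*3)²) = 1/(-19 + 2*(-1)²) = 1/(-19 + 2*1) = 1/(-19 + 2) = 1/(-17) = -1/17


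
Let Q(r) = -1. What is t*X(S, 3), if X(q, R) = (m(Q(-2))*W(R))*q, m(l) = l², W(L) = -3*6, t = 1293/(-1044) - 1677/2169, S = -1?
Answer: -506145/13978 ≈ -36.210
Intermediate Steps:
t = -168715/83868 (t = 1293*(-1/1044) - 1677*1/2169 = -431/348 - 559/723 = -168715/83868 ≈ -2.0117)
W(L) = -18
X(q, R) = -18*q (X(q, R) = ((-1)²*(-18))*q = (1*(-18))*q = -18*q)
t*X(S, 3) = -(-506145)*(-1)/13978 = -168715/83868*18 = -506145/13978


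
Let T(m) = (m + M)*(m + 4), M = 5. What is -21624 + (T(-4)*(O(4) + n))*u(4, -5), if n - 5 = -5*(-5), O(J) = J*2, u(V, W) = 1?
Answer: -21624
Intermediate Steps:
O(J) = 2*J
n = 30 (n = 5 - 5*(-5) = 5 + 25 = 30)
T(m) = (4 + m)*(5 + m) (T(m) = (m + 5)*(m + 4) = (5 + m)*(4 + m) = (4 + m)*(5 + m))
-21624 + (T(-4)*(O(4) + n))*u(4, -5) = -21624 + ((20 + (-4)² + 9*(-4))*(2*4 + 30))*1 = -21624 + ((20 + 16 - 36)*(8 + 30))*1 = -21624 + (0*38)*1 = -21624 + 0*1 = -21624 + 0 = -21624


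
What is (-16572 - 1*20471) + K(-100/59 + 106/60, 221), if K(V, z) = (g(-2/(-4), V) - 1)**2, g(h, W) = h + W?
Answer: -29012860034/783225 ≈ -37043.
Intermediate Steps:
g(h, W) = W + h
K(V, z) = (-1/2 + V)**2 (K(V, z) = ((V - 2/(-4)) - 1)**2 = ((V - 2*(-1/4)) - 1)**2 = ((V + 1/2) - 1)**2 = ((1/2 + V) - 1)**2 = (-1/2 + V)**2)
(-16572 - 1*20471) + K(-100/59 + 106/60, 221) = (-16572 - 1*20471) + (-1 + 2*(-100/59 + 106/60))**2/4 = (-16572 - 20471) + (-1 + 2*(-100*1/59 + 106*(1/60)))**2/4 = -37043 + (-1 + 2*(-100/59 + 53/30))**2/4 = -37043 + (-1 + 2*(127/1770))**2/4 = -37043 + (-1 + 127/885)**2/4 = -37043 + (-758/885)**2/4 = -37043 + (1/4)*(574564/783225) = -37043 + 143641/783225 = -29012860034/783225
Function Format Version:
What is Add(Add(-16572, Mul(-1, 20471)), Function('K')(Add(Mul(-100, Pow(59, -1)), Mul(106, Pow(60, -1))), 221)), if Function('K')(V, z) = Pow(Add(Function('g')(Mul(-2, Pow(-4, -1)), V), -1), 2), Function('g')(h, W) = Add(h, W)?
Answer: Rational(-29012860034, 783225) ≈ -37043.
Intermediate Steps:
Function('g')(h, W) = Add(W, h)
Function('K')(V, z) = Pow(Add(Rational(-1, 2), V), 2) (Function('K')(V, z) = Pow(Add(Add(V, Mul(-2, Pow(-4, -1))), -1), 2) = Pow(Add(Add(V, Mul(-2, Rational(-1, 4))), -1), 2) = Pow(Add(Add(V, Rational(1, 2)), -1), 2) = Pow(Add(Add(Rational(1, 2), V), -1), 2) = Pow(Add(Rational(-1, 2), V), 2))
Add(Add(-16572, Mul(-1, 20471)), Function('K')(Add(Mul(-100, Pow(59, -1)), Mul(106, Pow(60, -1))), 221)) = Add(Add(-16572, Mul(-1, 20471)), Mul(Rational(1, 4), Pow(Add(-1, Mul(2, Add(Mul(-100, Pow(59, -1)), Mul(106, Pow(60, -1))))), 2))) = Add(Add(-16572, -20471), Mul(Rational(1, 4), Pow(Add(-1, Mul(2, Add(Mul(-100, Rational(1, 59)), Mul(106, Rational(1, 60))))), 2))) = Add(-37043, Mul(Rational(1, 4), Pow(Add(-1, Mul(2, Add(Rational(-100, 59), Rational(53, 30)))), 2))) = Add(-37043, Mul(Rational(1, 4), Pow(Add(-1, Mul(2, Rational(127, 1770))), 2))) = Add(-37043, Mul(Rational(1, 4), Pow(Add(-1, Rational(127, 885)), 2))) = Add(-37043, Mul(Rational(1, 4), Pow(Rational(-758, 885), 2))) = Add(-37043, Mul(Rational(1, 4), Rational(574564, 783225))) = Add(-37043, Rational(143641, 783225)) = Rational(-29012860034, 783225)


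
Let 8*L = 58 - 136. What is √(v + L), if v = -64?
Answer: I*√295/2 ≈ 8.5878*I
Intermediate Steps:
L = -39/4 (L = (58 - 136)/8 = (⅛)*(-78) = -39/4 ≈ -9.7500)
√(v + L) = √(-64 - 39/4) = √(-295/4) = I*√295/2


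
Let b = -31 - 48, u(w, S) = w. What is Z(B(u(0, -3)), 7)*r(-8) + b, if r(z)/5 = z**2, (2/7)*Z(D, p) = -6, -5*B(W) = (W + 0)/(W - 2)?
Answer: -6799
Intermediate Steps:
b = -79
B(W) = -W/(5*(-2 + W)) (B(W) = -(W + 0)/(5*(W - 2)) = -W/(5*(-2 + W)))
Z(D, p) = -21 (Z(D, p) = (7/2)*(-6) = -21)
r(z) = 5*z**2
Z(B(u(0, -3)), 7)*r(-8) + b = -105*(-8)**2 - 79 = -105*64 - 79 = -21*320 - 79 = -6720 - 79 = -6799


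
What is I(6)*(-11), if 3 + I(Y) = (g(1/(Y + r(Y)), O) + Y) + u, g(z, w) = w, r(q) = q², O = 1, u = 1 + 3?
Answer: -88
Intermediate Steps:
u = 4
I(Y) = 2 + Y (I(Y) = -3 + ((1 + Y) + 4) = -3 + (5 + Y) = 2 + Y)
I(6)*(-11) = (2 + 6)*(-11) = 8*(-11) = -88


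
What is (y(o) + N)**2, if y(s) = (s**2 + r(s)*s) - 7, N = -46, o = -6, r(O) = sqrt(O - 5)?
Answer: -107 + 204*I*sqrt(11) ≈ -107.0 + 676.59*I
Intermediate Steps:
r(O) = sqrt(-5 + O)
y(s) = -7 + s**2 + s*sqrt(-5 + s) (y(s) = (s**2 + sqrt(-5 + s)*s) - 7 = (s**2 + s*sqrt(-5 + s)) - 7 = -7 + s**2 + s*sqrt(-5 + s))
(y(o) + N)**2 = ((-7 + (-6)**2 - 6*sqrt(-5 - 6)) - 46)**2 = ((-7 + 36 - 6*I*sqrt(11)) - 46)**2 = ((29 - 6*I*sqrt(11)) - 46)**2 = (-17 - 6*I*sqrt(11))**2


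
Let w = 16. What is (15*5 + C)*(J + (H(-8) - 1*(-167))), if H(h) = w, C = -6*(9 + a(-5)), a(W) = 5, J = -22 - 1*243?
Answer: 738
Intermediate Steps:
J = -265 (J = -22 - 243 = -265)
C = -84 (C = -6*(9 + 5) = -6*14 = -84)
H(h) = 16
(15*5 + C)*(J + (H(-8) - 1*(-167))) = (15*5 - 84)*(-265 + (16 - 1*(-167))) = (75 - 84)*(-265 + (16 + 167)) = -9*(-265 + 183) = -9*(-82) = 738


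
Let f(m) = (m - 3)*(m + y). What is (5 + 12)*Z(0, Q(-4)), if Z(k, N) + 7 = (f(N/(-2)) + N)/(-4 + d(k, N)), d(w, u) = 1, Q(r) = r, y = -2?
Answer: -289/3 ≈ -96.333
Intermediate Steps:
f(m) = (-3 + m)*(-2 + m) (f(m) = (m - 3)*(m - 2) = (-3 + m)*(-2 + m))
Z(k, N) = -9 - 7*N/6 - N²/12 (Z(k, N) = -7 + ((6 + (N/(-2))² - 5*N/(-2)) + N)/(-4 + 1) = -7 + ((6 + (N*(-½))² - 5*N*(-1)/2) + N)/(-3) = -7 + ((6 + (-N/2)² - (-5)*N/2) + N)*(-⅓) = -7 + ((6 + N²/4 + 5*N/2) + N)*(-⅓) = -7 + (6 + N²/4 + 7*N/2)*(-⅓) = -7 + (-2 - 7*N/6 - N²/12) = -9 - 7*N/6 - N²/12)
(5 + 12)*Z(0, Q(-4)) = (5 + 12)*(-9 - 7/6*(-4) - 1/12*(-4)²) = 17*(-9 + 14/3 - 1/12*16) = 17*(-9 + 14/3 - 4/3) = 17*(-17/3) = -289/3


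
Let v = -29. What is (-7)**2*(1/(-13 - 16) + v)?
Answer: -41258/29 ≈ -1422.7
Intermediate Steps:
(-7)**2*(1/(-13 - 16) + v) = (-7)**2*(1/(-13 - 16) - 29) = 49*(1/(-29) - 29) = 49*(-1/29 - 29) = 49*(-842/29) = -41258/29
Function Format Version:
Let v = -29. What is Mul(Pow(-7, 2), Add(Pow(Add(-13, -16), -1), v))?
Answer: Rational(-41258, 29) ≈ -1422.7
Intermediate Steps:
Mul(Pow(-7, 2), Add(Pow(Add(-13, -16), -1), v)) = Mul(Pow(-7, 2), Add(Pow(Add(-13, -16), -1), -29)) = Mul(49, Add(Pow(-29, -1), -29)) = Mul(49, Add(Rational(-1, 29), -29)) = Mul(49, Rational(-842, 29)) = Rational(-41258, 29)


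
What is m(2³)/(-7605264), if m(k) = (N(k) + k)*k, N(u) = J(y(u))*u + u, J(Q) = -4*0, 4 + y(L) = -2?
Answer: -8/475329 ≈ -1.6830e-5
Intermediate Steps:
y(L) = -6 (y(L) = -4 - 2 = -6)
J(Q) = 0
N(u) = u (N(u) = 0*u + u = 0 + u = u)
m(k) = 2*k² (m(k) = (k + k)*k = (2*k)*k = 2*k²)
m(2³)/(-7605264) = (2*(2³)²)/(-7605264) = (2*8²)*(-1/7605264) = (2*64)*(-1/7605264) = 128*(-1/7605264) = -8/475329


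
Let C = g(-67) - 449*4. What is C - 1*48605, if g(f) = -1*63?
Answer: -50464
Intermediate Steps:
g(f) = -63
C = -1859 (C = -63 - 449*4 = -63 - 1*1796 = -63 - 1796 = -1859)
C - 1*48605 = -1859 - 1*48605 = -1859 - 48605 = -50464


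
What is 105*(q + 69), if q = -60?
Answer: 945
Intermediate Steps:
105*(q + 69) = 105*(-60 + 69) = 105*9 = 945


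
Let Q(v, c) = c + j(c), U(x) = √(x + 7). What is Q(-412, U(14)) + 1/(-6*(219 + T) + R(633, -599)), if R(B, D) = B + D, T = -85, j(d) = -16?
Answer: -12321/770 + √21 ≈ -11.419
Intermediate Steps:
U(x) = √(7 + x)
Q(v, c) = -16 + c (Q(v, c) = c - 16 = -16 + c)
Q(-412, U(14)) + 1/(-6*(219 + T) + R(633, -599)) = (-16 + √(7 + 14)) + 1/(-6*(219 - 85) + (633 - 599)) = (-16 + √21) + 1/(-6*134 + 34) = (-16 + √21) + 1/(-804 + 34) = (-16 + √21) + 1/(-770) = (-16 + √21) - 1/770 = -12321/770 + √21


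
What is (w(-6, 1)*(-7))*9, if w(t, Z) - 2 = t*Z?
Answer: 252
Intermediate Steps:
w(t, Z) = 2 + Z*t (w(t, Z) = 2 + t*Z = 2 + Z*t)
(w(-6, 1)*(-7))*9 = ((2 + 1*(-6))*(-7))*9 = ((2 - 6)*(-7))*9 = -4*(-7)*9 = 28*9 = 252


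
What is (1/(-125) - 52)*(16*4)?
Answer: -416064/125 ≈ -3328.5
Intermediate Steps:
(1/(-125) - 52)*(16*4) = (-1/125 - 52)*64 = -6501/125*64 = -416064/125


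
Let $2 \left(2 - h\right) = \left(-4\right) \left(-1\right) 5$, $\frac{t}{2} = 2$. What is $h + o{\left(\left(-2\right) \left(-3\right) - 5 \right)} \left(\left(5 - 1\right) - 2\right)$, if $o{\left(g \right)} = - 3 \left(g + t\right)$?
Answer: $-38$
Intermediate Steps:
$t = 4$ ($t = 2 \cdot 2 = 4$)
$o{\left(g \right)} = -12 - 3 g$ ($o{\left(g \right)} = - 3 \left(g + 4\right) = - 3 \left(4 + g\right) = -12 - 3 g$)
$h = -8$ ($h = 2 - \frac{\left(-4\right) \left(-1\right) 5}{2} = 2 - \frac{4 \cdot 5}{2} = 2 - 10 = -8$)
$h + o{\left(\left(-2\right) \left(-3\right) - 5 \right)} \left(\left(5 - 1\right) - 2\right) = -8 + \left(-12 - 3 \left(\left(-2\right) \left(-3\right) - 5\right)\right) \left(\left(5 - 1\right) - 2\right) = -8 + \left(-12 - 3 \left(6 - 5\right)\right) \left(4 - 2\right) = -8 + \left(-12 - 3\right) 2 = -8 - 30 = -38$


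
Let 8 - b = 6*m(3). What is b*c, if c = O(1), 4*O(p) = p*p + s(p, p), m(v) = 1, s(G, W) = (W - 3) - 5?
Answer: -3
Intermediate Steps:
s(G, W) = -8 + W (s(G, W) = (-3 + W) - 5 = -8 + W)
O(p) = -2 + p/4 + p²/4 (O(p) = (p*p + (-8 + p))/4 = (p² + (-8 + p))/4 = (-8 + p + p²)/4 = -2 + p/4 + p²/4)
c = -3/2 (c = -2 + (¼)*1 + (¼)*1² = -2 + ¼ + (¼)*1 = -2 + ¼ + ¼ = -3/2 ≈ -1.5000)
b = 2 (b = 8 - 6 = 2)
b*c = 2*(-3/2) = -3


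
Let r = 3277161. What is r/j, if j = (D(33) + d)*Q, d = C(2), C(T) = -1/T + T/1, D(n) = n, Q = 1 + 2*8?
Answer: 2184774/391 ≈ 5587.7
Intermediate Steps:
Q = 17 (Q = 1 + 16 = 17)
C(T) = T - 1/T (C(T) = -1/T + T*1 = -1/T + T = T - 1/T)
d = 3/2 (d = 2 - 1/2 = 2 - 1*½ = 2 - ½ = 3/2 ≈ 1.5000)
j = 1173/2 (j = (33 + 3/2)*17 = (69/2)*17 = 1173/2 ≈ 586.50)
r/j = 3277161/(1173/2) = 3277161*(2/1173) = 2184774/391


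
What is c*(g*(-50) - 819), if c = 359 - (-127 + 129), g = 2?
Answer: -328083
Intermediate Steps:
c = 357 (c = 359 - 1*2 = 359 - 2 = 357)
c*(g*(-50) - 819) = 357*(2*(-50) - 819) = 357*(-100 - 819) = 357*(-919) = -328083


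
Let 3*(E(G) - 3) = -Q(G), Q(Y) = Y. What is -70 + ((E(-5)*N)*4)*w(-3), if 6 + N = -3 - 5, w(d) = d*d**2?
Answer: 6986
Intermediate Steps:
w(d) = d**3
N = -14 (N = -6 + (-3 - 5) = -6 - 8 = -14)
E(G) = 3 - G/3 (E(G) = 3 + (-G)/3 = 3 - G/3)
-70 + ((E(-5)*N)*4)*w(-3) = -70 + (((3 - 1/3*(-5))*(-14))*4)*(-3)**3 = -70 + (((3 + 5/3)*(-14))*4)*(-27) = -70 + (((14/3)*(-14))*4)*(-27) = -70 - 196/3*4*(-27) = -70 - 784/3*(-27) = -70 + 7056 = 6986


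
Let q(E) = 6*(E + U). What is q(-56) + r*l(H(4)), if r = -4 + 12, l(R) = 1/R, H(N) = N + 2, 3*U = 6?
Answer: -968/3 ≈ -322.67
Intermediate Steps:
U = 2 (U = (⅓)*6 = 2)
H(N) = 2 + N
r = 8
q(E) = 12 + 6*E (q(E) = 6*(E + 2) = 6*(2 + E) = 12 + 6*E)
q(-56) + r*l(H(4)) = (12 + 6*(-56)) + 8/(2 + 4) = (12 - 336) + 8/6 = -324 + 8*(⅙) = -324 + 4/3 = -968/3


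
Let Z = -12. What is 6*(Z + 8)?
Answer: -24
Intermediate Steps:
6*(Z + 8) = 6*(-12 + 8) = 6*(-4) = -24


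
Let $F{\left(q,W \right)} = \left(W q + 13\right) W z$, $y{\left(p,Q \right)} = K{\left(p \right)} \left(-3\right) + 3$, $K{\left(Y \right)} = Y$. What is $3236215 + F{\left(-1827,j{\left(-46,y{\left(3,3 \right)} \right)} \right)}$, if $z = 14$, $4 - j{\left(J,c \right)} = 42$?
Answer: $-33705333$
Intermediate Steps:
$y{\left(p,Q \right)} = 3 - 3 p$ ($y{\left(p,Q \right)} = p \left(-3\right) + 3 = - 3 p + 3 = 3 - 3 p$)
$j{\left(J,c \right)} = -38$ ($j{\left(J,c \right)} = 4 - 42 = -38$)
$F{\left(q,W \right)} = 14 W \left(13 + W q\right)$ ($F{\left(q,W \right)} = \left(W q + 13\right) W 14 = \left(13 + W q\right) W 14 = W \left(13 + W q\right) 14 = 14 W \left(13 + W q\right)$)
$3236215 + F{\left(-1827,j{\left(-46,y{\left(3,3 \right)} \right)} \right)} = 3236215 + 14 \left(-38\right) \left(13 - -69426\right) = 3236215 + 14 \left(-38\right) \left(13 + 69426\right) = 3236215 + 14 \left(-38\right) 69439 = 3236215 - 36941548 = -33705333$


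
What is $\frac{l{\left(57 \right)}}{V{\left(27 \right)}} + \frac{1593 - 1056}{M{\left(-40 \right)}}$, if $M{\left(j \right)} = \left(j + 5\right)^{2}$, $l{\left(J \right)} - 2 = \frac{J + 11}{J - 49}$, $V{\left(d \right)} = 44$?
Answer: $\frac{72981}{107800} \approx 0.677$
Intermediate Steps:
$l{\left(J \right)} = 2 + \frac{11 + J}{-49 + J}$ ($l{\left(J \right)} = 2 + \frac{J + 11}{J - 49} = 2 + \frac{11 + J}{J - 49} = 2 + \frac{11 + J}{-49 + J}$)
$M{\left(j \right)} = \left(5 + j\right)^{2}$
$\frac{l{\left(57 \right)}}{V{\left(27 \right)}} + \frac{1593 - 1056}{M{\left(-40 \right)}} = \frac{3 \frac{1}{-49 + 57} \left(-29 + 57\right)}{44} + \frac{1593 - 1056}{\left(5 - 40\right)^{2}} = 3 \cdot \frac{1}{8} \cdot 28 \cdot \frac{1}{44} + \frac{537}{\left(-35\right)^{2}} = 3 \cdot \frac{1}{8} \cdot 28 \cdot \frac{1}{44} + \frac{537}{1225} = \frac{21}{2} \cdot \frac{1}{44} + 537 \cdot \frac{1}{1225} = \frac{21}{88} + \frac{537}{1225} = \frac{72981}{107800}$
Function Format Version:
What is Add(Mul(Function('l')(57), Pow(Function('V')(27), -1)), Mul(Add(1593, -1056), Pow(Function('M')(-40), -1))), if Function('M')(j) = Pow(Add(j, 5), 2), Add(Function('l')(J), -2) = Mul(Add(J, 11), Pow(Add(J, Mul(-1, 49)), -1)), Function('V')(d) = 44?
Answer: Rational(72981, 107800) ≈ 0.67700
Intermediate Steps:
Function('l')(J) = Add(2, Mul(Pow(Add(-49, J), -1), Add(11, J))) (Function('l')(J) = Add(2, Mul(Add(J, 11), Pow(Add(J, Mul(-1, 49)), -1))) = Add(2, Mul(Add(11, J), Pow(Add(J, -49), -1))) = Add(2, Mul(Add(11, J), Pow(Add(-49, J), -1))) = Add(2, Mul(Pow(Add(-49, J), -1), Add(11, J))))
Function('M')(j) = Pow(Add(5, j), 2)
Add(Mul(Function('l')(57), Pow(Function('V')(27), -1)), Mul(Add(1593, -1056), Pow(Function('M')(-40), -1))) = Add(Mul(Mul(3, Pow(Add(-49, 57), -1), Add(-29, 57)), Pow(44, -1)), Mul(Add(1593, -1056), Pow(Pow(Add(5, -40), 2), -1))) = Add(Mul(Mul(3, Pow(8, -1), 28), Rational(1, 44)), Mul(537, Pow(Pow(-35, 2), -1))) = Add(Mul(Mul(3, Rational(1, 8), 28), Rational(1, 44)), Mul(537, Pow(1225, -1))) = Add(Mul(Rational(21, 2), Rational(1, 44)), Mul(537, Rational(1, 1225))) = Add(Rational(21, 88), Rational(537, 1225)) = Rational(72981, 107800)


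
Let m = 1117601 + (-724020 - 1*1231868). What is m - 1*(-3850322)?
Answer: 3012035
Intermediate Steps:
m = -838287 (m = 1117601 + (-724020 - 1231868) = 1117601 - 1955888 = -838287)
m - 1*(-3850322) = -838287 - 1*(-3850322) = -838287 + 3850322 = 3012035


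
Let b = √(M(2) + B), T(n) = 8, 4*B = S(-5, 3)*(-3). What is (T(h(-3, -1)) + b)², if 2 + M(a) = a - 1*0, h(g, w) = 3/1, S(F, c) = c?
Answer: 247/4 + 24*I ≈ 61.75 + 24.0*I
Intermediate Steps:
h(g, w) = 3 (h(g, w) = 3*1 = 3)
B = -9/4 (B = (3*(-3))/4 = (¼)*(-9) = -9/4 ≈ -2.2500)
M(a) = -2 + a (M(a) = -2 + (a - 1*0) = -2 + (a + 0) = -2 + a)
b = 3*I/2 (b = √((-2 + 2) - 9/4) = √(0 - 9/4) = √(-9/4) = 3*I/2 ≈ 1.5*I)
(T(h(-3, -1)) + b)² = (8 + 3*I/2)²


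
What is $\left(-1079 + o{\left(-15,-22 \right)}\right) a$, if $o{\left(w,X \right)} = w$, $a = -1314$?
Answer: $1437516$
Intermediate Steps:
$\left(-1079 + o{\left(-15,-22 \right)}\right) a = \left(-1079 - 15\right) \left(-1314\right) = \left(-1094\right) \left(-1314\right) = 1437516$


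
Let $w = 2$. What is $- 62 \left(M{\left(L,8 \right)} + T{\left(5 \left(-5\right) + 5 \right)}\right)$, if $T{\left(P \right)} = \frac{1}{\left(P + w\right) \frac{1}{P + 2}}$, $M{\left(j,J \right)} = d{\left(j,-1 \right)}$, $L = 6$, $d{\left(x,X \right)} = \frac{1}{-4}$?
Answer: $- \frac{93}{2} \approx -46.5$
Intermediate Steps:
$d{\left(x,X \right)} = - \frac{1}{4}$
$M{\left(j,J \right)} = - \frac{1}{4}$
$T{\left(P \right)} = 1$ ($T{\left(P \right)} = \frac{1}{\left(P + 2\right) \frac{1}{P + 2}} = \frac{1}{\left(2 + P\right) \frac{1}{2 + P}} = 1^{-1} = 1$)
$- 62 \left(M{\left(L,8 \right)} + T{\left(5 \left(-5\right) + 5 \right)}\right) = - 62 \left(- \frac{1}{4} + 1\right) = \left(-62\right) \frac{3}{4} = - \frac{93}{2}$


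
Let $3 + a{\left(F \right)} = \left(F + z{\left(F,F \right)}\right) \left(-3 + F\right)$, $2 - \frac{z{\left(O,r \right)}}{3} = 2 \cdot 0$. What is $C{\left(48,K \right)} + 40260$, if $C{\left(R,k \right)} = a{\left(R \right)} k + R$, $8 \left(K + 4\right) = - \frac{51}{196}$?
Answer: $\frac{47857023}{1568} \approx 30521.0$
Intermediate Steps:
$z{\left(O,r \right)} = 6$ ($z{\left(O,r \right)} = 6 - 3 \cdot 2 \cdot 0 = 6 - 0 = 6 + 0 = 6$)
$K = - \frac{6323}{1568}$ ($K = -4 + \frac{\left(-51\right) \frac{1}{196}}{8} = -4 + \frac{1}{8} \left(- \frac{51}{196}\right) = -4 - \frac{51}{1568} = - \frac{6323}{1568} \approx -4.0325$)
$a{\left(F \right)} = -3 + \left(-3 + F\right) \left(6 + F\right)$ ($a{\left(F \right)} = -3 + \left(F + 6\right) \left(-3 + F\right) = -3 + \left(6 + F\right) \left(-3 + F\right) = -3 + \left(-3 + F\right) \left(6 + F\right)$)
$C{\left(R,k \right)} = R + k \left(-21 + R^{2} + 3 R\right)$ ($C{\left(R,k \right)} = \left(-21 + R^{2} + 3 R\right) k + R = k \left(-21 + R^{2} + 3 R\right) + R = R + k \left(-21 + R^{2} + 3 R\right)$)
$C{\left(48,K \right)} + 40260 = \left(48 - \frac{6323 \left(-21 + 48^{2} + 3 \cdot 48\right)}{1568}\right) + 40260 = \left(48 - \frac{6323 \left(-21 + 2304 + 144\right)}{1568}\right) + 40260 = \left(48 - \frac{15345921}{1568}\right) + 40260 = - \frac{15270657}{1568} + 40260 = \frac{47857023}{1568}$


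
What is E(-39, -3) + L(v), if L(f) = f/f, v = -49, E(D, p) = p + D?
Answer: -41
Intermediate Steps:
E(D, p) = D + p
L(f) = 1
E(-39, -3) + L(v) = (-39 - 3) + 1 = -42 + 1 = -41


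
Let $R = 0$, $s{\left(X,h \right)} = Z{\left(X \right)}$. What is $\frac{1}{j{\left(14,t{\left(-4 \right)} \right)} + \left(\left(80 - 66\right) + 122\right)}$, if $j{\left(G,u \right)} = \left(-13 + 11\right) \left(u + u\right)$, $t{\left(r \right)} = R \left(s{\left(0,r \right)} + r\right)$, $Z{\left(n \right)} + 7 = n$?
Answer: $\frac{1}{136} \approx 0.0073529$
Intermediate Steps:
$Z{\left(n \right)} = -7 + n$
$s{\left(X,h \right)} = -7 + X$
$t{\left(r \right)} = 0$ ($t{\left(r \right)} = 0 \left(\left(-7 + 0\right) + r\right) = 0 \left(-7 + r\right) = 0$)
$j{\left(G,u \right)} = - 4 u$ ($j{\left(G,u \right)} = - 2 \cdot 2 u = - 4 u$)
$\frac{1}{j{\left(14,t{\left(-4 \right)} \right)} + \left(\left(80 - 66\right) + 122\right)} = \frac{1}{\left(-4\right) 0 + \left(\left(80 - 66\right) + 122\right)} = \frac{1}{0 + \left(\left(80 - 66\right) + 122\right)} = \frac{1}{0 + \left(14 + 122\right)} = \frac{1}{0 + 136} = \frac{1}{136}$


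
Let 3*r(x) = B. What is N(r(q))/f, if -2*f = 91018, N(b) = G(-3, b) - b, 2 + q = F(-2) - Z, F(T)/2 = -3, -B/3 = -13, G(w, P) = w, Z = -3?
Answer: 16/45509 ≈ 0.00035158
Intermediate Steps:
B = 39 (B = -3*(-13) = 39)
F(T) = -6 (F(T) = 2*(-3) = -6)
q = -5 (q = -2 + (-6 - 1*(-3)) = -2 + (-6 + 3) = -2 - 3 = -5)
r(x) = 13 (r(x) = (⅓)*39 = 13)
N(b) = -3 - b
f = -45509 (f = -½*91018 = -45509)
N(r(q))/f = (-3 - 1*13)/(-45509) = (-3 - 13)*(-1/45509) = -16*(-1/45509) = 16/45509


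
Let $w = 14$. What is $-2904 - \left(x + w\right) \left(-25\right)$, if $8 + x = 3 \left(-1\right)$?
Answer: $-2829$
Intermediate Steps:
$x = -11$ ($x = -8 + 3 \left(-1\right) = -8 - 3 = -11$)
$-2904 - \left(x + w\right) \left(-25\right) = -2904 - \left(-11 + 14\right) \left(-25\right) = -2904 - 3 \left(-25\right) = -2904 - -75 = -2904 + 75 = -2829$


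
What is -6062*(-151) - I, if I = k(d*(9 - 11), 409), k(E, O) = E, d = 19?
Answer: 915400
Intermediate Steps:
I = -38 (I = 19*(9 - 11) = 19*(-2) = -38)
-6062*(-151) - I = -6062*(-151) - 1*(-38) = 915362 + 38 = 915400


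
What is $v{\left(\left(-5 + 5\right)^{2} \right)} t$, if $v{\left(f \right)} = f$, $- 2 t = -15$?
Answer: $0$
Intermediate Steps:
$t = \frac{15}{2}$ ($t = \left(- \frac{1}{2}\right) \left(-15\right) = \frac{15}{2} \approx 7.5$)
$v{\left(\left(-5 + 5\right)^{2} \right)} t = \left(-5 + 5\right)^{2} \cdot \frac{15}{2} = 0^{2} \cdot \frac{15}{2} = 0 \cdot \frac{15}{2} = 0$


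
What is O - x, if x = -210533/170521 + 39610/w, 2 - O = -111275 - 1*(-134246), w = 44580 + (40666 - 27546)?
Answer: -22598801477001/983906170 ≈ -22968.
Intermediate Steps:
w = 57700 (w = 44580 + 13120 = 57700)
O = -22969 (O = 2 - (-111275 - 1*(-134246)) = 2 - (-111275 + 134246) = 2 - 1*22971 = 2 - 22971 = -22969)
x = -539341729/983906170 (x = -210533/170521 + 39610/57700 = -210533*1/170521 + 39610*(1/57700) = -210533/170521 + 3961/5770 = -539341729/983906170 ≈ -0.54816)
O - x = -22969 - 1*(-539341729/983906170) = -22969 + 539341729/983906170 = -22598801477001/983906170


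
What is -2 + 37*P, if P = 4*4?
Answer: 590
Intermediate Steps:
P = 16
-2 + 37*P = -2 + 37*16 = -2 + 592 = 590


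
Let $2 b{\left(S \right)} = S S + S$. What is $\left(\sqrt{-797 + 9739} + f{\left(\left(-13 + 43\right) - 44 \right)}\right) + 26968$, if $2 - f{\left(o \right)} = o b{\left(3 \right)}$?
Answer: $27054 + \sqrt{8942} \approx 27149.0$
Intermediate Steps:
$b{\left(S \right)} = \frac{S}{2} + \frac{S^{2}}{2}$ ($b{\left(S \right)} = \frac{S S + S}{2} = \frac{S^{2} + S}{2} = \frac{S + S^{2}}{2} = \frac{S}{2} + \frac{S^{2}}{2}$)
$f{\left(o \right)} = 2 - 6 o$ ($f{\left(o \right)} = 2 - o \frac{1}{2} \cdot 3 \left(1 + 3\right) = 2 - o \frac{1}{2} \cdot 3 \cdot 4 = 2 - o 6 = 2 - 6 o$)
$\left(\sqrt{-797 + 9739} + f{\left(\left(-13 + 43\right) - 44 \right)}\right) + 26968 = \left(\sqrt{-797 + 9739} - \left(-2 + 6 \left(\left(-13 + 43\right) - 44\right)\right)\right) + 26968 = \left(\sqrt{8942} - \left(-2 + 6 \left(30 - 44\right)\right)\right) + 26968 = \left(\sqrt{8942} + \left(2 - -84\right)\right) + 26968 = \left(\sqrt{8942} + \left(2 + 84\right)\right) + 26968 = \left(\sqrt{8942} + 86\right) + 26968 = \left(86 + \sqrt{8942}\right) + 26968 = 27054 + \sqrt{8942}$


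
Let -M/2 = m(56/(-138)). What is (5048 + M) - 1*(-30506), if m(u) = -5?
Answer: 35564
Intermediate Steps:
M = 10 (M = -2*(-5) = 10)
(5048 + M) - 1*(-30506) = (5048 + 10) - 1*(-30506) = 5058 + 30506 = 35564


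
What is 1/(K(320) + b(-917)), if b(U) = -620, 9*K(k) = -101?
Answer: -9/5681 ≈ -0.0015842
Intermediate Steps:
K(k) = -101/9 (K(k) = (1/9)*(-101) = -101/9)
1/(K(320) + b(-917)) = 1/(-101/9 - 620) = 1/(-5681/9) = -9/5681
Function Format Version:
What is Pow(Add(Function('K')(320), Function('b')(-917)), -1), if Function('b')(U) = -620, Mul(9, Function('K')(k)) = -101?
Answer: Rational(-9, 5681) ≈ -0.0015842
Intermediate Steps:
Function('K')(k) = Rational(-101, 9) (Function('K')(k) = Mul(Rational(1, 9), -101) = Rational(-101, 9))
Pow(Add(Function('K')(320), Function('b')(-917)), -1) = Pow(Add(Rational(-101, 9), -620), -1) = Pow(Rational(-5681, 9), -1) = Rational(-9, 5681)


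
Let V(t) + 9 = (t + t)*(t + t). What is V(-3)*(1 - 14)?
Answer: -351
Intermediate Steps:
V(t) = -9 + 4*t² (V(t) = -9 + (t + t)*(t + t) = -9 + (2*t)*(2*t) = -9 + 4*t²)
V(-3)*(1 - 14) = (-9 + 4*(-3)²)*(1 - 14) = (-9 + 4*9)*(-13) = (-9 + 36)*(-13) = 27*(-13) = -351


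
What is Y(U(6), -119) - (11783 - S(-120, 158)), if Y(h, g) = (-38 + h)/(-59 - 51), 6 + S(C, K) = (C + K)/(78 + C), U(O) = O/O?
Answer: -27233903/2310 ≈ -11790.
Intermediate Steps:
U(O) = 1
S(C, K) = -6 + (C + K)/(78 + C)
Y(h, g) = 19/55 - h/110 (Y(h, g) = (-38 + h)/(-110) = (-38 + h)*(-1/110) = 19/55 - h/110)
Y(U(6), -119) - (11783 - S(-120, 158)) = (19/55 - 1/110*1) - (11783 - (-468 + 158 - 5*(-120))/(78 - 120)) = (19/55 - 1/110) - (11783 - (-468 + 158 + 600)/(-42)) = 37/110 - (11783 - (-1)*290/42) = 37/110 - (11783 - 1*(-145/21)) = 37/110 - (11783 + 145/21) = 37/110 - 1*247588/21 = 37/110 - 247588/21 = -27233903/2310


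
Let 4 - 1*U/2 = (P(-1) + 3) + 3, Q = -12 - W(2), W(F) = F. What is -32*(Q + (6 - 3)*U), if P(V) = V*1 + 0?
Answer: 640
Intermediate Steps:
P(V) = V (P(V) = V + 0 = V)
Q = -14 (Q = -12 - 1*2 = -12 - 2 = -14)
U = -2 (U = 8 - 2*((-1 + 3) + 3) = 8 - 2*(2 + 3) = 8 - 2*5 = 8 - 10 = -2)
-32*(Q + (6 - 3)*U) = -32*(-14 + (6 - 3)*(-2)) = -32*(-14 + 3*(-2)) = -32*(-14 - 6) = -32*(-20) = 640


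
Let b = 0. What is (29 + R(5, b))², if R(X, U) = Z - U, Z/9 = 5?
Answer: 5476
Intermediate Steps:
Z = 45 (Z = 9*5 = 45)
R(X, U) = 45 - U
(29 + R(5, b))² = (29 + (45 - 1*0))² = (29 + (45 + 0))² = (29 + 45)² = 74² = 5476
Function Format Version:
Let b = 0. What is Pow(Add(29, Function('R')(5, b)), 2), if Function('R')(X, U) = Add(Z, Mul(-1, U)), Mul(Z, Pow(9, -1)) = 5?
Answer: 5476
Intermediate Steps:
Z = 45 (Z = Mul(9, 5) = 45)
Function('R')(X, U) = Add(45, Mul(-1, U))
Pow(Add(29, Function('R')(5, b)), 2) = Pow(Add(29, Add(45, Mul(-1, 0))), 2) = Pow(Add(29, Add(45, 0)), 2) = Pow(Add(29, 45), 2) = Pow(74, 2) = 5476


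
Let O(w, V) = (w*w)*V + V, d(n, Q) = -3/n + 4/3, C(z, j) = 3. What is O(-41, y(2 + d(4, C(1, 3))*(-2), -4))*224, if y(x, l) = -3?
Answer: -1130304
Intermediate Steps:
d(n, Q) = 4/3 - 3/n (d(n, Q) = -3/n + 4*(1/3) = -3/n + 4/3 = 4/3 - 3/n)
O(w, V) = V + V*w**2 (O(w, V) = w**2*V + V = V*w**2 + V = V + V*w**2)
O(-41, y(2 + d(4, C(1, 3))*(-2), -4))*224 = -3*(1 + (-41)**2)*224 = -3*(1 + 1681)*224 = -3*1682*224 = -5046*224 = -1130304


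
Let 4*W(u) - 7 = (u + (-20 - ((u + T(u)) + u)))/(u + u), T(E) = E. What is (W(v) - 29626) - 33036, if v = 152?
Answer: -19048797/304 ≈ -62661.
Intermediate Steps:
W(u) = 7/4 + (-20 - 2*u)/(8*u) (W(u) = 7/4 + ((u + (-20 - ((u + u) + u)))/(u + u))/4 = 7/4 + ((u + (-20 - (2*u + u)))/((2*u)))/4 = 7/4 + ((u + (-20 - 3*u))*(1/(2*u)))/4 = 7/4 + ((-20 - 2*u)*(1/(2*u)))/4 = 7/4 + ((-20 - 2*u)/(2*u))/4 = 7/4 + (-20 - 2*u)/(8*u))
(W(v) - 29626) - 33036 = ((½)*(-5 + 3*152)/152 - 29626) - 33036 = ((½)*(1/152)*(-5 + 456) - 29626) - 33036 = ((½)*(1/152)*451 - 29626) - 33036 = (451/304 - 29626) - 33036 = -9005853/304 - 33036 = -19048797/304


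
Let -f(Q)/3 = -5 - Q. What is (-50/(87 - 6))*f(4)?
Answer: -50/3 ≈ -16.667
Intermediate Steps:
f(Q) = 15 + 3*Q (f(Q) = -3*(-5 - Q) = 15 + 3*Q)
(-50/(87 - 6))*f(4) = (-50/(87 - 6))*(15 + 3*4) = (-50/81)*(15 + 12) = ((1/81)*(-50))*27 = -50/81*27 = -50/3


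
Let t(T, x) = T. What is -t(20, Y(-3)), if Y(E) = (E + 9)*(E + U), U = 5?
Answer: -20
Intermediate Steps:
Y(E) = (5 + E)*(9 + E) (Y(E) = (E + 9)*(E + 5) = (9 + E)*(5 + E) = (5 + E)*(9 + E))
-t(20, Y(-3)) = -1*20 = -20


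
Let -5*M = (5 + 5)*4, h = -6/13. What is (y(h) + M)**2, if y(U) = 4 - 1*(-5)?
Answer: 1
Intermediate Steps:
h = -6/13 (h = -6*1/13 = -6/13 ≈ -0.46154)
y(U) = 9 (y(U) = 4 + 5 = 9)
M = -8 (M = -(5 + 5)*4/5 = -2*4 = -1/5*40 = -8)
(y(h) + M)**2 = (9 - 8)**2 = 1**2 = 1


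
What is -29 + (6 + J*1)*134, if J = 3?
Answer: 1177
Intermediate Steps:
-29 + (6 + J*1)*134 = -29 + (6 + 3*1)*134 = -29 + (6 + 3)*134 = -29 + 9*134 = -29 + 1206 = 1177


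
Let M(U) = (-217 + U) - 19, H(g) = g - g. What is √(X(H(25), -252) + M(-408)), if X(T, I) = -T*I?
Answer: 2*I*√161 ≈ 25.377*I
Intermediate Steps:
H(g) = 0
X(T, I) = -I*T
M(U) = -236 + U
√(X(H(25), -252) + M(-408)) = √(-1*(-252)*0 + (-236 - 408)) = √(0 - 644) = √(-644) = 2*I*√161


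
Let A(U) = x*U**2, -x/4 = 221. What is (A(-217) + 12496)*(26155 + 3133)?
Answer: -1218796103840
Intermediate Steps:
x = -884 (x = -4*221 = -884)
A(U) = -884*U**2
(A(-217) + 12496)*(26155 + 3133) = (-884*(-217)**2 + 12496)*(26155 + 3133) = (-884*47089 + 12496)*29288 = (-41626676 + 12496)*29288 = -41614180*29288 = -1218796103840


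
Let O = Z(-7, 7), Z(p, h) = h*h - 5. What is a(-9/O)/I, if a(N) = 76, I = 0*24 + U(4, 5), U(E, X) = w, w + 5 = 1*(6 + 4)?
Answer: 76/5 ≈ 15.200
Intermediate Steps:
w = 5 (w = -5 + 1*(6 + 4) = -5 + 1*10 = -5 + 10 = 5)
U(E, X) = 5
Z(p, h) = -5 + h**2 (Z(p, h) = h**2 - 5 = -5 + h**2)
O = 44 (O = -5 + 7**2 = -5 + 49 = 44)
I = 5 (I = 0*24 + 5 = 0 + 5 = 5)
a(-9/O)/I = 76/5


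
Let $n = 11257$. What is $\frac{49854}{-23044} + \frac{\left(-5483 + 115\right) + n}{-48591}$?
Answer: $- \frac{60908615}{26660262} \approx -2.2846$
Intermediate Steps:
$\frac{49854}{-23044} + \frac{\left(-5483 + 115\right) + n}{-48591} = \frac{49854}{-23044} + \frac{\left(-5483 + 115\right) + 11257}{-48591} = 49854 \left(- \frac{1}{23044}\right) + \left(-5368 + 11257\right) \left(- \frac{1}{48591}\right) = - \frac{3561}{1646} + 5889 \left(- \frac{1}{48591}\right) = - \frac{3561}{1646} - \frac{1963}{16197} = - \frac{60908615}{26660262}$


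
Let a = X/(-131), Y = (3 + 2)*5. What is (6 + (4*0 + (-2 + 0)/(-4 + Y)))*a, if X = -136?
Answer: 16864/2751 ≈ 6.1301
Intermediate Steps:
Y = 25 (Y = 5*5 = 25)
a = 136/131 (a = -136/(-131) = -136*(-1/131) = 136/131 ≈ 1.0382)
(6 + (4*0 + (-2 + 0)/(-4 + Y)))*a = (6 + (4*0 + (-2 + 0)/(-4 + 25)))*(136/131) = (6 + (0 - 2/21))*(136/131) = (6 - 2/21)*(136/131) = (124/21)*(136/131) = 16864/2751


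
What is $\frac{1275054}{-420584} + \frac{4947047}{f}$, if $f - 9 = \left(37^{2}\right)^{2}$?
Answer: $- \frac{77254784933}{197061478820} \approx -0.39203$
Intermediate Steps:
$f = 1874170$ ($f = 9 + \left(37^{2}\right)^{2} = 9 + 1369^{2} = 9 + 1874161 = 1874170$)
$\frac{1275054}{-420584} + \frac{4947047}{f} = \frac{1275054}{-420584} + \frac{4947047}{1874170} = 1275054 \left(- \frac{1}{420584}\right) + 4947047 \cdot \frac{1}{1874170} = - \frac{637527}{210292} + \frac{4947047}{1874170} = - \frac{77254784933}{197061478820}$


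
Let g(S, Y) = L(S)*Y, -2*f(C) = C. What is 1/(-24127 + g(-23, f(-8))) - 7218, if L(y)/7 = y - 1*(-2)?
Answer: -178392871/24715 ≈ -7218.0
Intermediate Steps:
L(y) = 14 + 7*y (L(y) = 7*(y - 1*(-2)) = 7*(y + 2) = 7*(2 + y) = 14 + 7*y)
f(C) = -C/2
g(S, Y) = Y*(14 + 7*S) (g(S, Y) = (14 + 7*S)*Y = Y*(14 + 7*S))
1/(-24127 + g(-23, f(-8))) - 7218 = 1/(-24127 + 7*(-½*(-8))*(2 - 23)) - 7218 = 1/(-24127 + 7*4*(-21)) - 7218 = 1/(-24127 - 588) - 7218 = 1/(-24715) - 7218 = -1/24715 - 7218 = -178392871/24715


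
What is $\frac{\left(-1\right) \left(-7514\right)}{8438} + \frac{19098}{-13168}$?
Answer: $- \frac{15551143}{27777896} \approx -0.55984$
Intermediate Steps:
$\frac{\left(-1\right) \left(-7514\right)}{8438} + \frac{19098}{-13168} = 7514 \cdot \frac{1}{8438} + 19098 \left(- \frac{1}{13168}\right) = \frac{3757}{4219} - \frac{9549}{6584} = - \frac{15551143}{27777896}$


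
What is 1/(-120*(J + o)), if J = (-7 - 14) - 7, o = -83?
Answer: 1/13320 ≈ 7.5075e-5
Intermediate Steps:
J = -28 (J = -21 - 7 = -28)
1/(-120*(J + o)) = 1/(-120*(-28 - 83)) = 1/(-120*(-111)) = 1/13320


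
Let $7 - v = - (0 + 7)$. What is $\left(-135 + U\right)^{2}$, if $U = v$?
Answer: $14641$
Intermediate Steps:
$v = 14$ ($v = 7 - - (0 + 7) = 7 - \left(-1\right) 7 = 7 - -7 = 7 + 7 = 14$)
$U = 14$
$\left(-135 + U\right)^{2} = \left(-135 + 14\right)^{2} = \left(-121\right)^{2} = 14641$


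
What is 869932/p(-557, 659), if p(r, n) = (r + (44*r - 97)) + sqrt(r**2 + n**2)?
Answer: -10944614492/316190857 - 434966*sqrt(744530)/316190857 ≈ -35.801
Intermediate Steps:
p(r, n) = -97 + sqrt(n**2 + r**2) + 45*r (p(r, n) = (r + (-97 + 44*r)) + sqrt(n**2 + r**2) = (-97 + 45*r) + sqrt(n**2 + r**2) = -97 + sqrt(n**2 + r**2) + 45*r)
869932/p(-557, 659) = 869932/(-97 + sqrt(659**2 + (-557)**2) + 45*(-557)) = 869932/(-97 + sqrt(434281 + 310249) - 25065) = 869932/(-97 + sqrt(744530) - 25065) = 869932/(-25162 + sqrt(744530))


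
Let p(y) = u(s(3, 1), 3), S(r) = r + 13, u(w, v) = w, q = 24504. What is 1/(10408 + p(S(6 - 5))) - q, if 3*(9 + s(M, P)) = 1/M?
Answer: -2293378359/93592 ≈ -24504.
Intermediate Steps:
s(M, P) = -9 + 1/(3*M)
S(r) = 13 + r
p(y) = -80/9 (p(y) = -9 + (1/3)/3 = -9 + (1/3)*(1/3) = -9 + 1/9 = -80/9)
1/(10408 + p(S(6 - 5))) - q = 1/(10408 - 80/9) - 1*24504 = 1/(93592/9) - 24504 = 9/93592 - 24504 = -2293378359/93592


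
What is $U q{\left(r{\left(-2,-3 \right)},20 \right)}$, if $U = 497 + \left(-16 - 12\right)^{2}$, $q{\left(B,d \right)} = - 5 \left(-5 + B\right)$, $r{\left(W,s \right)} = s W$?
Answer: $-6405$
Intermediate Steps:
$r{\left(W,s \right)} = W s$
$q{\left(B,d \right)} = 25 - 5 B$
$U = 1281$ ($U = 497 + \left(-28\right)^{2} = 497 + 784 = 1281$)
$U q{\left(r{\left(-2,-3 \right)},20 \right)} = 1281 \left(25 - 5 \left(\left(-2\right) \left(-3\right)\right)\right) = 1281 \left(25 - 30\right) = 1281 \left(-5\right) = -6405$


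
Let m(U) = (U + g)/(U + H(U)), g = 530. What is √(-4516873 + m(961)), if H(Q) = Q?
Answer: I*√17362856830/62 ≈ 2125.3*I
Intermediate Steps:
m(U) = (530 + U)/(2*U) (m(U) = (U + 530)/(U + U) = (530 + U)/((2*U)) = (530 + U)*(1/(2*U)) = (530 + U)/(2*U))
√(-4516873 + m(961)) = √(-4516873 + (½)*(530 + 961)/961) = √(-4516873 + (½)*(1/961)*1491) = √(-4516873 + 1491/1922) = √(-8681428415/1922) = I*√17362856830/62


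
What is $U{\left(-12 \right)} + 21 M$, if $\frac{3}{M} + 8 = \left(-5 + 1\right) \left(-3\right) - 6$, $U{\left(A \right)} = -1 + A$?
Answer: $- \frac{89}{2} \approx -44.5$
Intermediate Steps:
$M = - \frac{3}{2}$ ($M = \frac{3}{-8 - \left(6 - \left(-5 + 1\right) \left(-3\right)\right)} = \frac{3}{-8 - -6} = \frac{3}{-8 + \left(12 - 6\right)} = \frac{3}{-8 + 6} = \frac{3}{-2} = 3 \left(- \frac{1}{2}\right) = - \frac{3}{2} \approx -1.5$)
$U{\left(-12 \right)} + 21 M = \left(-1 - 12\right) + 21 \left(- \frac{3}{2}\right) = -13 - \frac{63}{2} = - \frac{89}{2}$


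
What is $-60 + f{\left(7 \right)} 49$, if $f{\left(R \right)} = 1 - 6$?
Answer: $-305$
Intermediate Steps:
$f{\left(R \right)} = -5$
$-60 + f{\left(7 \right)} 49 = -60 - 245 = -305$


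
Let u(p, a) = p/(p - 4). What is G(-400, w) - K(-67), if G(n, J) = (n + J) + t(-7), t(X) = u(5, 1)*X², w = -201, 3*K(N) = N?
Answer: -1001/3 ≈ -333.67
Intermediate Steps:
K(N) = N/3
u(p, a) = p/(-4 + p)
t(X) = 5*X² (t(X) = (5/(-4 + 5))*X² = (5/1)*X² = (5*1)*X² = 5*X²)
G(n, J) = 245 + J + n (G(n, J) = (n + J) + 5*(-7)² = (J + n) + 5*49 = (J + n) + 245 = 245 + J + n)
G(-400, w) - K(-67) = (245 - 201 - 400) - (-67)/3 = -356 - 1*(-67/3) = -356 + 67/3 = -1001/3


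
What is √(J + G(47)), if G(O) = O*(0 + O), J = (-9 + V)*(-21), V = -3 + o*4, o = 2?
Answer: √2293 ≈ 47.885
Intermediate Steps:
V = 5 (V = -3 + 2*4 = -3 + 8 = 5)
J = 84 (J = (-9 + 5)*(-21) = -4*(-21) = 84)
G(O) = O² (G(O) = O*O = O²)
√(J + G(47)) = √(84 + 47²) = √(84 + 2209) = √2293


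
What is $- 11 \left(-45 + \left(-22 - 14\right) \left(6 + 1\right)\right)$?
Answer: $3267$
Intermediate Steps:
$- 11 \left(-45 + \left(-22 - 14\right) \left(6 + 1\right)\right) = - 11 \left(-45 - 252\right) = \left(-11\right) \left(-297\right) = 3267$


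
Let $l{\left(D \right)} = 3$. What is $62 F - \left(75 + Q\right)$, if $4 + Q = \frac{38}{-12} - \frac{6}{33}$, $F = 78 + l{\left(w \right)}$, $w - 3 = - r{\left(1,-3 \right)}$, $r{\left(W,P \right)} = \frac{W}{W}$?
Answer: $\frac{326987}{66} \approx 4954.4$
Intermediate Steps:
$r{\left(W,P \right)} = 1$
$w = 2$ ($w = 3 - 1 = 2$)
$F = 81$ ($F = 78 + 3 = 81$)
$Q = - \frac{485}{66}$ ($Q = -4 + \left(\frac{38}{-12} - \frac{6}{33}\right) = -4 + \left(38 \left(- \frac{1}{12}\right) - \frac{2}{11}\right) = -4 - \frac{221}{66} = - \frac{485}{66} \approx -7.3485$)
$62 F - \left(75 + Q\right) = 62 \cdot 81 - \frac{4465}{66} = 5022 + \left(-75 + \frac{485}{66}\right) = 5022 - \frac{4465}{66} = \frac{326987}{66}$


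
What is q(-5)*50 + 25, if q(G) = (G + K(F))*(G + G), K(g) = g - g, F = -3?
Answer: 2525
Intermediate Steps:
K(g) = 0
q(G) = 2*G² (q(G) = (G + 0)*(G + G) = G*(2*G) = 2*G²)
q(-5)*50 + 25 = (2*(-5)²)*50 + 25 = (2*25)*50 + 25 = 50*50 + 25 = 2500 + 25 = 2525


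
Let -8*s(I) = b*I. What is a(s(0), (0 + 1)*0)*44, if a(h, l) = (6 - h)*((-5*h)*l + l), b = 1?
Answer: 0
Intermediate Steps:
s(I) = -I/8
a(h, l) = (6 - h)*(l - 5*h*l) (a(h, l) = (6 - h)*(-5*h*l + l) = (6 - h)*(l - 5*h*l))
a(s(0), (0 + 1)*0)*44 = (((0 + 1)*0)*(6 - (-31)*0/8 + 5*(-1/8*0)**2))*44 = ((1*0)*(6 - 31*0 + 5*0**2))*44 = (0*(6 + 0 + 5*0))*44 = (0*(6 + 0 + 0))*44 = (0*6)*44 = 0*44 = 0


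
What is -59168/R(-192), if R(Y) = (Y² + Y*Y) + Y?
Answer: -1849/2298 ≈ -0.80461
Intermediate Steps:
R(Y) = Y + 2*Y² (R(Y) = (Y² + Y²) + Y = 2*Y² + Y = Y + 2*Y²)
-59168/R(-192) = -59168*(-1/(192*(1 + 2*(-192)))) = -59168*(-1/(192*(1 - 384))) = -59168/((-192*(-383))) = -59168/73536 = -59168*1/73536 = -1849/2298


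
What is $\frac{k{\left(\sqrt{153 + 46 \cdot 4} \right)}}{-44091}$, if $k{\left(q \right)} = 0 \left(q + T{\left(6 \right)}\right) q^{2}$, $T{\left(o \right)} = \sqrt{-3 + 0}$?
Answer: $0$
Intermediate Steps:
$T{\left(o \right)} = i \sqrt{3}$ ($T{\left(o \right)} = \sqrt{-3} = i \sqrt{3}$)
$k{\left(q \right)} = 0$ ($k{\left(q \right)} = 0 \left(q + i \sqrt{3}\right) q^{2} = 0 q^{2} = 0$)
$\frac{k{\left(\sqrt{153 + 46 \cdot 4} \right)}}{-44091} = \frac{0}{-44091} = 0 \left(- \frac{1}{44091}\right) = 0$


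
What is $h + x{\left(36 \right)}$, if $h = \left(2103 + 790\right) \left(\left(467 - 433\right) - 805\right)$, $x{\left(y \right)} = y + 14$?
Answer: $-2230453$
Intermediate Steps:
$x{\left(y \right)} = 14 + y$
$h = -2230503$ ($h = 2893 \left(34 - 805\right) = 2893 \left(-771\right) = -2230503$)
$h + x{\left(36 \right)} = -2230503 + \left(14 + 36\right) = -2230503 + 50 = -2230453$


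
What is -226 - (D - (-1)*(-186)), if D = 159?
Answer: -199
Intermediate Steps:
-226 - (D - (-1)*(-186)) = -226 - (159 - (-1)*(-186)) = -226 - (159 - 1*186) = -226 - (159 - 186) = -226 - 1*(-27) = -226 + 27 = -199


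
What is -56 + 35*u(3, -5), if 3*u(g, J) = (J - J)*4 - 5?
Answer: -343/3 ≈ -114.33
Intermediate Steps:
u(g, J) = -5/3 (u(g, J) = ((J - J)*4 - 5)/3 = (0*4 - 5)/3 = (0 - 5)/3 = (1/3)*(-5) = -5/3)
-56 + 35*u(3, -5) = -56 + 35*(-5/3) = -56 - 175/3 = -343/3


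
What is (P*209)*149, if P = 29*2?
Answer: 1806178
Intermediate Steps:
P = 58
(P*209)*149 = (58*209)*149 = 12122*149 = 1806178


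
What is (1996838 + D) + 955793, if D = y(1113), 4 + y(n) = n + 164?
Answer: 2953904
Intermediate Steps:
y(n) = 160 + n (y(n) = -4 + (n + 164) = -4 + (164 + n) = 160 + n)
D = 1273 (D = 160 + 1113 = 1273)
(1996838 + D) + 955793 = (1996838 + 1273) + 955793 = 1998111 + 955793 = 2953904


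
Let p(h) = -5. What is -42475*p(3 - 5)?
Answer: 212375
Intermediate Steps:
-42475*p(3 - 5) = -42475*(-5) = 212375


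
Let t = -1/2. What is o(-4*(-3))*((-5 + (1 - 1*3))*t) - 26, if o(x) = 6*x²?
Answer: 2998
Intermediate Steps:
t = -½ (t = -1*½ = -½ ≈ -0.50000)
o(-4*(-3))*((-5 + (1 - 1*3))*t) - 26 = (6*(-4*(-3))²)*((-5 + (1 - 1*3))*(-½)) - 26 = (6*12²)*((-5 + (1 - 3))*(-½)) - 26 = (6*144)*((-5 - 2)*(-½)) - 26 = 864*(-7*(-½)) - 26 = 864*(7/2) - 26 = 3024 - 26 = 2998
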